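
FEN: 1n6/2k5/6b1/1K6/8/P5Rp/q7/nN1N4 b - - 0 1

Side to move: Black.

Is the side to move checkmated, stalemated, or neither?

neither

Black to move; black king on c7.
In check: no.
Legal moves for Black include: Nd7, Nc6, Na6, Kd8, Kc8, Kd7, Kb7, Kd6, Be8+, Bh7, Bf7, Bh5, Bf5, Be4, Bd3+, Bc2, Bxb1, Qg8, ... (list truncated; more exist).
Black has legal moves and is not in check → neither.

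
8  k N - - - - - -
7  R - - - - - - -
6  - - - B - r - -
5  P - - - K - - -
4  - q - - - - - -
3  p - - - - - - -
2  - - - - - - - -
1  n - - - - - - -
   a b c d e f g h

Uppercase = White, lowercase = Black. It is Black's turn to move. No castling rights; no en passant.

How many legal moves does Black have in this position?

Black to move; king on a8.
In check: yes, from the white rook on a7.
Legal moves: Kxa7.
Count: 1.

1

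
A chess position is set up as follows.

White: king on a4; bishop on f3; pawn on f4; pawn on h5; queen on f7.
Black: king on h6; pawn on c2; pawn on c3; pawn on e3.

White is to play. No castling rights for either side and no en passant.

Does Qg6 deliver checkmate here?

After Qg6: black king on h6; in check: yes, from the white queen on g6.
King squares — g5: attacked by Pf4; h5: attacked by Bf3; g6: attacked by Ph5; g7: attacked by Qg6; h7: attacked by Qg6.
Black has no legal moves → checkmate.

yes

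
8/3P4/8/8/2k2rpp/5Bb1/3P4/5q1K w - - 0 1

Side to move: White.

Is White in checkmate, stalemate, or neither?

White to move; white king on h1.
In check: yes, from the black queen on f1.
King squares — g1: attacked by Qf1; g2: attacked by Qf1; h2: attacked by Bg3.
Legal moves for White: none.
In check with no legal moves → checkmate.

checkmate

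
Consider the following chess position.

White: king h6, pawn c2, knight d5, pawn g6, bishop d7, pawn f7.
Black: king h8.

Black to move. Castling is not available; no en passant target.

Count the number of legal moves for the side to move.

Black to move; king on h8.
In check: no.
Legal moves: none.
Count: 0.

0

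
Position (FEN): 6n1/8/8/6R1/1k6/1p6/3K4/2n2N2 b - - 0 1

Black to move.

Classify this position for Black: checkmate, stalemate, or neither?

neither

Black to move; black king on b4.
In check: no.
Legal moves for Black: Ne7, Nh6, Nf6, Kc4, Ka4, Ka3, Nd3, Ne2, Na2, b2.
Black has 10 legal moves and is not in check → neither.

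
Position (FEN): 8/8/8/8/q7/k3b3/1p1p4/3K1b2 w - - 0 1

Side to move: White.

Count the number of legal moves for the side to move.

0

White to move; king on d1.
In check: yes, from the black queen on a4.
Legal moves: none.
Count: 0.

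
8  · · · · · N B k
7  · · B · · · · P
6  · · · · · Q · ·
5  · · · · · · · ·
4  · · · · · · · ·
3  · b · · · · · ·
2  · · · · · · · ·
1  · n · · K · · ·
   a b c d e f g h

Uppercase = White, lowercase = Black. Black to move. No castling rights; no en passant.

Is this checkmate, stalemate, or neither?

Black to move; black king on h8.
In check: yes, from the white queen on f6.
King squares — g7: attacked by Qf6; h7: attacked by Nf8; g8: attacked by Ph7.
Legal moves for Black: none.
In check with no legal moves → checkmate.

checkmate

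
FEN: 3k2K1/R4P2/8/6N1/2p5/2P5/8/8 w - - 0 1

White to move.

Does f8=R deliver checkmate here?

After f8=R: black king on d8; in check: yes, from the white rook on f8.
King squares — c7: attacked by Ra7; d7: attacked by Ra7; e7: attacked by Ra7; c8: attacked by Rf8; e8: attacked by Rf8.
Black has no legal moves → checkmate.

yes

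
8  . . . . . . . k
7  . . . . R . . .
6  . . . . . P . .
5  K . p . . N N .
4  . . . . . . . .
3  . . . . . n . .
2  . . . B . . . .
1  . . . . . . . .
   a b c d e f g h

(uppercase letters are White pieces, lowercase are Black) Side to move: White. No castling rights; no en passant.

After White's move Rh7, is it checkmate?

After Rh7: black king on h8; in check: yes, from the white rook on h7.
Black has 1 legal reply: Kg8.
In check but a legal move exists → not checkmate.

no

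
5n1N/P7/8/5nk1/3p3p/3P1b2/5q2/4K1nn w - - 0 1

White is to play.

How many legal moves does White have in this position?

White to move; king on e1.
In check: yes, from the black queen on f2.
Legal moves: none.
Count: 0.

0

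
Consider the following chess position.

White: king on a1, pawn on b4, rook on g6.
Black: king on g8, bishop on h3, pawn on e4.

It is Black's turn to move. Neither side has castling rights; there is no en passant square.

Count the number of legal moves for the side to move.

4

Black to move; king on g8.
In check: yes, from the white rook on g6.
Legal moves: Kh8, Kf8, Kh7, Kf7.
Count: 4.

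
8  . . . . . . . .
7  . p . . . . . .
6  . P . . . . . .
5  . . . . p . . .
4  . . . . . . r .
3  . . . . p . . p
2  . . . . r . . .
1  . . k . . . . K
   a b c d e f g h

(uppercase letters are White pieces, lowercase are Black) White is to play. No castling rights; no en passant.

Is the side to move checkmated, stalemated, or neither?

stalemate

White to move; white king on h1.
In check: no.
King squares — g1: attacked by Rg4; g2: attacked by Re2; h2: attacked by Re2.
Legal moves for White: none.
Not in check and no legal moves → stalemate.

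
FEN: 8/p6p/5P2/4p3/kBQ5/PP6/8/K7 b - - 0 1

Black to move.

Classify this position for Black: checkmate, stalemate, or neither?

checkmate

Black to move; black king on a4.
In check: yes, from the white pawn on b3.
King squares — a3: attacked by Bb4; b3: attacked by Qc4; b4: attacked by Pa3; a5: attacked by Bb4; b5: attacked by Qc4.
Legal moves for Black: none.
In check with no legal moves → checkmate.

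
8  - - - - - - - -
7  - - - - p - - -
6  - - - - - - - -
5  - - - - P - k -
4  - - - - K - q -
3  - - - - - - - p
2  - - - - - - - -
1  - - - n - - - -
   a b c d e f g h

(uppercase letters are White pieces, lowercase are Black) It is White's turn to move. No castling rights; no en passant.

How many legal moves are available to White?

2

White to move; king on e4.
In check: yes, from the black queen on g4.
Legal moves: Kd5, Kd3.
Count: 2.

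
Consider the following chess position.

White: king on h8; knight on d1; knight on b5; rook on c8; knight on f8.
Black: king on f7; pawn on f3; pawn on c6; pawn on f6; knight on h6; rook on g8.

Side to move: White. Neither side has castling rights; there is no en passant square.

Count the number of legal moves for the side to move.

White to move; king on h8.
In check: yes, from the black rook on g8.
Legal moves: Kh7.
Count: 1.

1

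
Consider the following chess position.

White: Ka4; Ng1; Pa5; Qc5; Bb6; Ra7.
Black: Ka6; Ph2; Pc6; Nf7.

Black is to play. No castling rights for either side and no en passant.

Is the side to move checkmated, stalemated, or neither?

Black to move; black king on a6.
In check: yes, from the white rook on a7.
King squares — a5: attacked by Ka4; b5: attacked by Ka4; b6: attacked by Pa5; a7: attacked by Bb6; b7: attacked by Ra7.
Legal moves for Black: none.
In check with no legal moves → checkmate.

checkmate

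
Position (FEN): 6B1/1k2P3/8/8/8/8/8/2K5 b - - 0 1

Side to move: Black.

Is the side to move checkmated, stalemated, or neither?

neither

Black to move; black king on b7.
In check: no.
Legal moves for Black: Kc8, Kb8, Ka8, Kc7, Ka7, Kc6, Kb6, Ka6.
Black has 8 legal moves and is not in check → neither.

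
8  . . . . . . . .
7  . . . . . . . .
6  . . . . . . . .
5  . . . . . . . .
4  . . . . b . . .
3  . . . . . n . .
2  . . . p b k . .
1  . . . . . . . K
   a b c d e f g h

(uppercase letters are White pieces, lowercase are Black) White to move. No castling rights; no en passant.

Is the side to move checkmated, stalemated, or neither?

stalemate

White to move; white king on h1.
In check: no.
King squares — g1: attacked by Kf2; g2: attacked by Kf2; h2: attacked by Nf3.
Legal moves for White: none.
Not in check and no legal moves → stalemate.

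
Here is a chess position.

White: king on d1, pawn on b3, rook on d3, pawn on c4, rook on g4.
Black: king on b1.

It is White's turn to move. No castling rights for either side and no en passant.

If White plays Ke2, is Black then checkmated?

After Ke2: black king on b1; in check: no.
Black is not in check, so this cannot be checkmate.

no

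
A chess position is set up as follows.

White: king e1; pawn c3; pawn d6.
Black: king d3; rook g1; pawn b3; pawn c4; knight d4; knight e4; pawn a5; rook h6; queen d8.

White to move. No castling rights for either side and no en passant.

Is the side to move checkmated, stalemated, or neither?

checkmate

White to move; white king on e1.
In check: yes, from the black rook on g1.
King squares — d1: attacked by Rg1; f1: attacked by Rg1; d2: attacked by Kd3; e2: attacked by Kd3; f2: attacked by Ne4.
Legal moves for White: none.
In check with no legal moves → checkmate.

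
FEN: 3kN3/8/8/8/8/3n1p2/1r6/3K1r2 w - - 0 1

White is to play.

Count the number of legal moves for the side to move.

0

White to move; king on d1.
In check: yes, from the black rook on f1.
Legal moves: none.
Count: 0.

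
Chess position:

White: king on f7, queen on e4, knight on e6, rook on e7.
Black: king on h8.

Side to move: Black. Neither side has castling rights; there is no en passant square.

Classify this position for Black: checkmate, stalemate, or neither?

stalemate

Black to move; black king on h8.
In check: no.
King squares — g7: attacked by Ne6; h7: attacked by Qe4; g8: attacked by Kf7.
Legal moves for Black: none.
Not in check and no legal moves → stalemate.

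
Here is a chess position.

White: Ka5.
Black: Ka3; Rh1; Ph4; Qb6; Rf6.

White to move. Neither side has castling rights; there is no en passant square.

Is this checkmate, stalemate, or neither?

White to move; white king on a5.
In check: yes, from the black queen on b6.
King squares — a4: attacked by Ka3; b4: attacked by Ka3; b5: attacked by Qb6; a6: attacked by Qb6; b6: attacked by Rf6.
Legal moves for White: none.
In check with no legal moves → checkmate.

checkmate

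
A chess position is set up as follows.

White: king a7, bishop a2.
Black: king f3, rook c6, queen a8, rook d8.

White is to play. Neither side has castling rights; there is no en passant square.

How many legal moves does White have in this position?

0

White to move; king on a7.
In check: yes, from the black queen on a8.
Legal moves: none.
Count: 0.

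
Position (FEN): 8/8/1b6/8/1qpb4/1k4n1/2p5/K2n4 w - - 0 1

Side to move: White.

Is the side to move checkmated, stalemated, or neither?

checkmate

White to move; white king on a1.
In check: yes, from the black bishop on d4.
King squares — b1: attacked by Pc2; a2: attacked by Kb3; b2: attacked by Nd1.
Legal moves for White: none.
In check with no legal moves → checkmate.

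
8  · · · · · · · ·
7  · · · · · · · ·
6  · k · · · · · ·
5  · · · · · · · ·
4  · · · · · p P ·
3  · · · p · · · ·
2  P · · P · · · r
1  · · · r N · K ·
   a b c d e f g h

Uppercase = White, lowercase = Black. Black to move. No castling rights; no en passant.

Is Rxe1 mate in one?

no

After Rxe1: white king on g1; in check: yes, from the black rook on e1.
White has 1 legal reply: Kxh2.
In check but a legal move exists → not checkmate.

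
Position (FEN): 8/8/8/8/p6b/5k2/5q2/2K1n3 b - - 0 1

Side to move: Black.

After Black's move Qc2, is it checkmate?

yes

After Qc2: white king on c1; in check: yes, from the black queen on c2.
King squares — b1: attacked by Qc2; d1: attacked by Qc2; b2: attacked by Qc2; c2: attacked by Ne1; d2: attacked by Qc2.
White has no legal moves → checkmate.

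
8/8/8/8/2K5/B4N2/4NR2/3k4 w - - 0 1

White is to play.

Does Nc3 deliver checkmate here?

yes

After Nc3: black king on d1; in check: yes, from the white knight on c3.
King squares — c1: attacked by Ba3; e1: attacked by Nf3; c2: attacked by Rf2; d2: attacked by Rf2; e2: attacked by Rf2.
Black has no legal moves → checkmate.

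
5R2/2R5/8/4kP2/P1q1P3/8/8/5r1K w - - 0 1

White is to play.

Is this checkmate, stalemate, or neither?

White to move; white king on h1.
In check: yes, from the black rook on f1.
Legal moves for White: Kh2, Kg2.
White is in check but has 2 legal moves → neither.

neither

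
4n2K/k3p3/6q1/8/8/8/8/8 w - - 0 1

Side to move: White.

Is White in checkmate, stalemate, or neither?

White to move; white king on h8.
In check: no.
King squares — g7: attacked by Qg6; h7: attacked by Qg6; g8: attacked by Qg6.
Legal moves for White: none.
Not in check and no legal moves → stalemate.

stalemate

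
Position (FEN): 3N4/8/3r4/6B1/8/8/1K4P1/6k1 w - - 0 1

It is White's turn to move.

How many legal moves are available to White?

22

White to move; king on b2.
In check: no.
Legal moves: Nf7, Nb7, Ne6, Nc6, Be7, Bh6, Bf6, Bh4, Bf4, Be3+, Bd2, Bc1, Kc3, Kb3, Ka3, Kc2, Ka2, Kc1, Kb1, Ka1, g3, g4.
Count: 22.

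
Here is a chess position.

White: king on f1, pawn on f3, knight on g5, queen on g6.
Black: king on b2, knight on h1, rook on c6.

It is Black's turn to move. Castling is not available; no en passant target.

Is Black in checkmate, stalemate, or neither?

neither

Black to move; black king on b2.
In check: no.
Legal moves for Black include: Rc8, Rc7, Rxg6, Rf6, Re6, Rd6, Rb6, Ra6, Rc5, Rc4, Rc3, Rc2, Rc1+, Kc3, Kb3, Ka3, Ka2, Kc1, ... (list truncated; more exist).
Black has legal moves and is not in check → neither.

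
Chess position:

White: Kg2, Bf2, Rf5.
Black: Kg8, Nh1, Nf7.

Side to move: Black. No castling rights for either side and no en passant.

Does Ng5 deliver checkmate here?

After Ng5: white king on g2; in check: no.
White is not in check, so this cannot be checkmate.

no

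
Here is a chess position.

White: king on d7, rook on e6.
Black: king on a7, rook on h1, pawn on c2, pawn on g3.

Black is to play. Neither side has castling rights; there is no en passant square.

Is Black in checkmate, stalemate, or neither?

Black to move; black king on a7.
In check: no.
Legal moves for Black include: Kb8, Ka8, Kb7, Rh8, Rh7+, Rh6, Rh5, Rh4, Rh3, Rh2, Rg1, Rf1, Re1, Rd1+, Rc1, Rb1, Ra1, g2, ... (list truncated; more exist).
Black has legal moves and is not in check → neither.

neither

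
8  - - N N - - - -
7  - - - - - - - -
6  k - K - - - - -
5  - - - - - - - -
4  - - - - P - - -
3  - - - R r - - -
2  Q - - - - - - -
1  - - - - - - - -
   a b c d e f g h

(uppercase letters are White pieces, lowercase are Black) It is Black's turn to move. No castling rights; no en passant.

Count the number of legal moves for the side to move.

Black to move; king on a6.
In check: yes, from the white queen on a2.
Legal moves: none.
Count: 0.

0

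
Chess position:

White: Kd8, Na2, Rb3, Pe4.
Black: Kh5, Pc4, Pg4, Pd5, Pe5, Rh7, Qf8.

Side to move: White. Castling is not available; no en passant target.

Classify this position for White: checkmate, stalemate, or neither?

White to move; white king on d8.
In check: yes, from the black queen on f8.
King squares — c7: attacked by Rh7; d7: attacked by Rh7; e7: attacked by Rh7; c8: attacked by Qf8; e8: attacked by Qf8.
Legal moves for White: none.
In check with no legal moves → checkmate.

checkmate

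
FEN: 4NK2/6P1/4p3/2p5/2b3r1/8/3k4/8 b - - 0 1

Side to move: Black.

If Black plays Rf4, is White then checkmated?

no

After Rf4: white king on f8; in check: yes, from the black rook on f4.
White has 3 legal replies: Kg8, Ke7, Nf6.
In check but a legal move exists → not checkmate.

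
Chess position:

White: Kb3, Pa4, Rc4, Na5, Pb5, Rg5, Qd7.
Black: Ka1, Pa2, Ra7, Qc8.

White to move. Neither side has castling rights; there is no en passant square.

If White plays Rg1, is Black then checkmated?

After Rg1: black king on a1; in check: yes, from the white rook on g1.
King squares — b1: attacked by Rg1; a2: own pawn; b2: attacked by Kb3.
Black has no legal moves → checkmate.

yes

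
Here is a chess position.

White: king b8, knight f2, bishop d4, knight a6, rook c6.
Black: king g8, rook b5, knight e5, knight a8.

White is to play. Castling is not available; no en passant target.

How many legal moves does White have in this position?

5

White to move; king on b8.
In check: yes, from the black rook on b5.
Legal moves: Kc8, Kxa8, Ka7, Rb6, Bb6.
Count: 5.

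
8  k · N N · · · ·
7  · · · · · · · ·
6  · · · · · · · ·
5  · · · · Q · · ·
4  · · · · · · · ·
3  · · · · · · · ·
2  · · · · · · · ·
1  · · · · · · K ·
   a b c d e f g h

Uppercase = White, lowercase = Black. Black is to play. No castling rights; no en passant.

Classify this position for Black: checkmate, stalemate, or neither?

stalemate

Black to move; black king on a8.
In check: no.
King squares — a7: attacked by Nc8; b7: attacked by Nd8; b8: attacked by Qe5.
Legal moves for Black: none.
Not in check and no legal moves → stalemate.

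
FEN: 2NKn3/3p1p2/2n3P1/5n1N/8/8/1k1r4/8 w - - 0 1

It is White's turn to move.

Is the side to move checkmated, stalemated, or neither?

neither

White to move; white king on d8.
In check: yes, from the black knight on c6.
King squares — c7: attacked by Ne8; d7: attacked by Rd2; e7: attacked by Nf5; c8: own knight; e8: available.
Legal moves for White: Kxe8.
White is in check but has 1 legal move → neither.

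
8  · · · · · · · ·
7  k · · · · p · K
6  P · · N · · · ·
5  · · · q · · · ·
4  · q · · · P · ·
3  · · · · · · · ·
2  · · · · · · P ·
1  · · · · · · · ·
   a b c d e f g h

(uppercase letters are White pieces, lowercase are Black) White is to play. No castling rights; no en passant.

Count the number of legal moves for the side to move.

White to move; king on h7.
In check: no.
Legal moves: Kh8, Kg8, Kg7, Kh6, Ne8, Nc8+, Nxf7, Nb7, Nf5, Nb5+, Ne4, Nc4, f5, g3, g4.
Count: 15.

15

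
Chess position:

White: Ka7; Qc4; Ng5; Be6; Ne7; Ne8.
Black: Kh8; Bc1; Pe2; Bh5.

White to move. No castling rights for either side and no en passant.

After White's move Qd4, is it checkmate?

yes

After Qd4: black king on h8; in check: yes, from the white queen on d4.
King squares — g7: attacked by Qd4; h7: attacked by Ng5; g8: attacked by Be6.
Black has no legal moves → checkmate.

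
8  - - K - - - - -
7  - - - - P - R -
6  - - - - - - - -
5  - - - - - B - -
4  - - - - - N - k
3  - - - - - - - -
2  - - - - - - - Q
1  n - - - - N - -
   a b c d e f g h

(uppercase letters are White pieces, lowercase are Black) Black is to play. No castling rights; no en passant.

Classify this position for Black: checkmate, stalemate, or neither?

Black to move; black king on h4.
In check: yes, from the white queen on h2.
King squares — g3: attacked by Nf1; h3: attacked by Qh2; g4: attacked by Bf5; g5: attacked by Rg7; h5: attacked by Qh2.
Legal moves for Black: none.
In check with no legal moves → checkmate.

checkmate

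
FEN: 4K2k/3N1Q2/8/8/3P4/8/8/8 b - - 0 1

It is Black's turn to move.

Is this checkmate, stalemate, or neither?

stalemate

Black to move; black king on h8.
In check: no.
King squares — g7: attacked by Qf7; h7: attacked by Qf7; g8: attacked by Qf7.
Legal moves for Black: none.
Not in check and no legal moves → stalemate.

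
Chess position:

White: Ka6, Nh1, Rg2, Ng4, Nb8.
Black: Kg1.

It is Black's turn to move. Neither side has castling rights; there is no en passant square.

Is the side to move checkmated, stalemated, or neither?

Black to move; black king on g1.
In check: yes, from the white rook on g2.
King squares — f1: available; h1: available; f2: attacked by Nh1; g2: available; h2: attacked by Rg2.
Legal moves for Black: Kxg2, Kxh1, Kf1.
Black is in check but has 3 legal moves → neither.

neither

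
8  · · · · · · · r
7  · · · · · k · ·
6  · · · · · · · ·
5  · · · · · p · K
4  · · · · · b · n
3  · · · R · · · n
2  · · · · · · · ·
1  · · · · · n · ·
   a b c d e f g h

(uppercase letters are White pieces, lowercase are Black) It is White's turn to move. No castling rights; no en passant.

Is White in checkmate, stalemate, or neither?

checkmate

White to move; white king on h5.
In check: yes, from the black rook on h8.
King squares — g4: attacked by Pf5; h4: attacked by Rh8; g5: attacked by Nh3; g6: attacked by Nh4; h6: attacked by Bf4.
Legal moves for White: none.
In check with no legal moves → checkmate.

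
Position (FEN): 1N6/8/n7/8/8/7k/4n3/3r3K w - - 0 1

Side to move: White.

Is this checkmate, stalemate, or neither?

checkmate

White to move; white king on h1.
In check: yes, from the black rook on d1.
King squares — g1: attacked by Rd1; g2: attacked by Kh3; h2: attacked by Kh3.
Legal moves for White: none.
In check with no legal moves → checkmate.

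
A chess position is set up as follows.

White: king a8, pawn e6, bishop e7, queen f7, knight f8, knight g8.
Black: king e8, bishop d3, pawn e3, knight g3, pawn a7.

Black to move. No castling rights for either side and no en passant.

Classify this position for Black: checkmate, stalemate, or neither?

Black to move; black king on e8.
In check: yes, from the white queen on f7.
King squares — d7: attacked by Pe6; e7: attacked by Qf7; f7: attacked by Pe6; d8: attacked by Be7; f8: attacked by Be7.
Legal moves for Black: none.
In check with no legal moves → checkmate.

checkmate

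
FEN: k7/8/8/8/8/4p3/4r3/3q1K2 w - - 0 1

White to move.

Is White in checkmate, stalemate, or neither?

checkmate

White to move; white king on f1.
In check: yes, from the black queen on d1.
King squares — e1: attacked by Qd1; g1: attacked by Qd1; e2: attacked by Qd1; f2: attacked by Re2; g2: attacked by Re2.
Legal moves for White: none.
In check with no legal moves → checkmate.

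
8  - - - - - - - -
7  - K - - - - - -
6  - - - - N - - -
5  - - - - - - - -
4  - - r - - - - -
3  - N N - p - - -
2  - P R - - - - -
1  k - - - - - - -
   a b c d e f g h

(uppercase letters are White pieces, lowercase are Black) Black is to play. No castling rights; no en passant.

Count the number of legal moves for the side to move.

Black to move; king on a1.
In check: yes, from the white knight on b3.
Legal moves: none.
Count: 0.

0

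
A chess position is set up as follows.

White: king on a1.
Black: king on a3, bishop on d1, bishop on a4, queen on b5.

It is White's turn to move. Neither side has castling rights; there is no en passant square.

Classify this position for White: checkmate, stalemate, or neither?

White to move; white king on a1.
In check: no.
King squares — b1: attacked by Qb5; a2: attacked by Ka3; b2: attacked by Ka3.
Legal moves for White: none.
Not in check and no legal moves → stalemate.

stalemate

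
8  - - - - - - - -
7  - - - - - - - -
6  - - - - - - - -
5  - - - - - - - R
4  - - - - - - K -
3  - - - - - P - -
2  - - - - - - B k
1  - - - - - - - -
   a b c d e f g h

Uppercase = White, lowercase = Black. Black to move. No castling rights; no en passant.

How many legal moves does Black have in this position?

Black to move; king on h2.
In check: yes, from the white rook on h5.
Legal moves: Kxg2, Kg1.
Count: 2.

2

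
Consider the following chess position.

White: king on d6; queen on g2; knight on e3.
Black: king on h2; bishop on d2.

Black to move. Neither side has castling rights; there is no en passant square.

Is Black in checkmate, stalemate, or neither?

Black to move; black king on h2.
In check: yes, from the white queen on g2.
King squares — g1: attacked by Qg2; h1: attacked by Qg2; g2: attacked by Ne3; g3: attacked by Qg2; h3: attacked by Qg2.
Legal moves for Black: none.
In check with no legal moves → checkmate.

checkmate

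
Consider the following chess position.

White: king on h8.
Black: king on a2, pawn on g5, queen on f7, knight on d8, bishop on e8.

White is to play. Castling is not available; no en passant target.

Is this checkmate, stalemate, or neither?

White to move; white king on h8.
In check: no.
King squares — g7: attacked by Qf7; h7: attacked by Qf7; g8: attacked by Qf7.
Legal moves for White: none.
Not in check and no legal moves → stalemate.

stalemate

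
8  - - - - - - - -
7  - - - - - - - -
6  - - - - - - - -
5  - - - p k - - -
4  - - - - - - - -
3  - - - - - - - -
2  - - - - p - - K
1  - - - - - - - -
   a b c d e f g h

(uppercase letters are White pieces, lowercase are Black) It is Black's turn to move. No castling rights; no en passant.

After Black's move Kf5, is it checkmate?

After Kf5: white king on h2; in check: no.
White is not in check, so this cannot be checkmate.

no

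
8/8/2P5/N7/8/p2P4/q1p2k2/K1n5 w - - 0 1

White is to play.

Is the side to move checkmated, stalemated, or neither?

checkmate

White to move; white king on a1.
In check: yes, from the black queen on a2.
King squares — b1: attacked by Qa2; a2: attacked by Nc1; b2: attacked by Qa2.
Legal moves for White: none.
In check with no legal moves → checkmate.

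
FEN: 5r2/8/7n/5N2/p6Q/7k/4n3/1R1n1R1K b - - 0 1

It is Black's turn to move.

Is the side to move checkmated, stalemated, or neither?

Black to move; black king on h3.
In check: yes, from the white queen on h4.
King squares — g2: attacked by Kh1; h2: attacked by Kh1; g3: attacked by Qh4; g4: attacked by Qh4; h4: attacked by Nf5.
Legal moves for Black: none.
In check with no legal moves → checkmate.

checkmate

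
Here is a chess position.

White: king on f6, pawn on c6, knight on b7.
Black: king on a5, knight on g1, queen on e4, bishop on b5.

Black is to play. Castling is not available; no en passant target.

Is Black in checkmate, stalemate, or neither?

Black to move; black king on a5.
In check: yes, from the white knight on b7.
King squares — a4: available; b4: available; b5: own bishop; a6: available; b6: available.
Legal moves for Black: Kb6, Ka6, Kb4, Ka4.
Black is in check but has 4 legal moves → neither.

neither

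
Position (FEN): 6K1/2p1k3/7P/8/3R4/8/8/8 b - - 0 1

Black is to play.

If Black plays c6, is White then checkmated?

After c6: white king on g8; in check: no.
White is not in check, so this cannot be checkmate.

no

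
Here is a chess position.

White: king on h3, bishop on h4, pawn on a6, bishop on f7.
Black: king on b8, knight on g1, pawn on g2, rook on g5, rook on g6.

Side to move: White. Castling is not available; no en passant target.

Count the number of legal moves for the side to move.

1

White to move; king on h3.
In check: yes, from the black knight on g1.
Legal moves: Kh2.
Count: 1.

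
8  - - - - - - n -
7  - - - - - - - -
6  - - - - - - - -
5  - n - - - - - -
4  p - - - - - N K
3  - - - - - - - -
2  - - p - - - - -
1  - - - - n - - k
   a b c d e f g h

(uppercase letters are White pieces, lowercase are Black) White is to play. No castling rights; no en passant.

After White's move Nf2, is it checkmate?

no

After Nf2: black king on h1; in check: yes, from the white knight on f2.
Black has 3 legal replies: Kh2, Kg2, Kg1.
In check but a legal move exists → not checkmate.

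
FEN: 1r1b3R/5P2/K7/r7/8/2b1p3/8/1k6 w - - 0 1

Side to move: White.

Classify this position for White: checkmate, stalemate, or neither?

White to move; white king on a6.
In check: yes, from the black rook on a5.
King squares — a5: attacked by Bc3; b5: attacked by Ra5; b6: attacked by Rb8; a7: attacked by Ra5; b7: attacked by Rb8.
Legal moves for White: none.
In check with no legal moves → checkmate.

checkmate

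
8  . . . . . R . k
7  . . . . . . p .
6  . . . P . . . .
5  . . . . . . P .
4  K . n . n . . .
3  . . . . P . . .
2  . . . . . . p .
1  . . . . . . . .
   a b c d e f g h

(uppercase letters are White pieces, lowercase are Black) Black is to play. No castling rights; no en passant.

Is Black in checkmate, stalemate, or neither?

Black to move; black king on h8.
In check: yes, from the white rook on f8.
Legal moves for Black: Kh7.
Black is in check but has 1 legal move → neither.

neither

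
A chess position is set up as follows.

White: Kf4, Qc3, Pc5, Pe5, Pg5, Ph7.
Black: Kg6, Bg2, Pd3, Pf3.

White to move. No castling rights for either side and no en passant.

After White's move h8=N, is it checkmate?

After h8=N: black king on g6; in check: yes, from the white knight on h8.
Black has 3 legal replies: Kh7, Kg7, Kh5.
In check but a legal move exists → not checkmate.

no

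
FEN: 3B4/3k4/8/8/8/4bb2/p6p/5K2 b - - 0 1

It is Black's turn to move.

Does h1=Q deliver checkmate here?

yes

After h1=Q: white king on f1; in check: yes, from the black queen on h1.
King squares — e1: attacked by Qh1; g1: attacked by Qh1; e2: attacked by Bf3; f2: attacked by Be3; g2: attacked by Qh1.
White has no legal moves → checkmate.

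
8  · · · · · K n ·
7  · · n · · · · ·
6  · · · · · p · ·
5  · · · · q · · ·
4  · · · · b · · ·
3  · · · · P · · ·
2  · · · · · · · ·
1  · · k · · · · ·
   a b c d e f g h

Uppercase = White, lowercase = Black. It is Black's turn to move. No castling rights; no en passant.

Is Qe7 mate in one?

no

After Qe7: white king on f8; in check: yes, from the black queen on e7.
White has 1 legal reply: Kxg8.
In check but a legal move exists → not checkmate.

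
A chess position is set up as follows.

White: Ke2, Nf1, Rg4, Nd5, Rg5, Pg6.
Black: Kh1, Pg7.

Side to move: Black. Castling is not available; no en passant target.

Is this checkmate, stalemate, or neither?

Black to move; black king on h1.
In check: no.
King squares — g1: attacked by Rg4; g2: attacked by Rg4; h2: attacked by Nf1.
Legal moves for Black: none.
Not in check and no legal moves → stalemate.

stalemate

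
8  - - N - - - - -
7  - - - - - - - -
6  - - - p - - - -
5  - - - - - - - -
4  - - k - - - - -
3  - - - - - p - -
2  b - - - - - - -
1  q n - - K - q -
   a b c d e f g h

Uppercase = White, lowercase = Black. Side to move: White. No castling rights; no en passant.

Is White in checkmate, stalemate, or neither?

White to move; white king on e1.
In check: yes, from the black queen on g1.
King squares — d1: attacked by Qg1; f1: attacked by Qg1; d2: attacked by Nb1; e2: attacked by Pf3; f2: attacked by Qg1.
Legal moves for White: none.
In check with no legal moves → checkmate.

checkmate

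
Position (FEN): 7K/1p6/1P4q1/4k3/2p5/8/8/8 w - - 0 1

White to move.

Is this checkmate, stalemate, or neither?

White to move; white king on h8.
In check: no.
King squares — g7: attacked by Qg6; h7: attacked by Qg6; g8: attacked by Qg6.
Legal moves for White: none.
Not in check and no legal moves → stalemate.

stalemate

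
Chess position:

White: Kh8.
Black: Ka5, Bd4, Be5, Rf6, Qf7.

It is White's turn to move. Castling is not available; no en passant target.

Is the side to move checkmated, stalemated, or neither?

stalemate

White to move; white king on h8.
In check: no.
King squares — g7: attacked by Qf7; h7: attacked by Qf7; g8: attacked by Qf7.
Legal moves for White: none.
Not in check and no legal moves → stalemate.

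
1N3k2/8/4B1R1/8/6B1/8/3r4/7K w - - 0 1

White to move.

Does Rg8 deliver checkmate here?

After Rg8: black king on f8; in check: yes, from the white rook on g8.
Black has 1 legal reply: Ke7.
In check but a legal move exists → not checkmate.

no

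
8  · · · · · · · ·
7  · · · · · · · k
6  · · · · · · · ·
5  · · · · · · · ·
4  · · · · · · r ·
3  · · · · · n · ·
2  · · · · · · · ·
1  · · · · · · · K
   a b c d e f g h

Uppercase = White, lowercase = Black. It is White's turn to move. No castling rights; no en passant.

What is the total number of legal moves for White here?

White to move; king on h1.
In check: no.
Legal moves: none.
Count: 0.

0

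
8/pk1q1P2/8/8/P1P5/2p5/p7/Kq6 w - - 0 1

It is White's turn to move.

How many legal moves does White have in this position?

0

White to move; king on a1.
In check: yes, from the black queen on b1.
Legal moves: none.
Count: 0.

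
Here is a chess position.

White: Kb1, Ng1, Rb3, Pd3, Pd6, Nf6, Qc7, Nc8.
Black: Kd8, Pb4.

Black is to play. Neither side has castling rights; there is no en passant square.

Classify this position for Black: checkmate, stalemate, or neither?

Black to move; black king on d8.
In check: yes, from the white queen on c7.
King squares — c7: attacked by Pd6; d7: attacked by Nf6; e7: attacked by Pd6; c8: attacked by Qc7; e8: attacked by Nf6.
Legal moves for Black: none.
In check with no legal moves → checkmate.

checkmate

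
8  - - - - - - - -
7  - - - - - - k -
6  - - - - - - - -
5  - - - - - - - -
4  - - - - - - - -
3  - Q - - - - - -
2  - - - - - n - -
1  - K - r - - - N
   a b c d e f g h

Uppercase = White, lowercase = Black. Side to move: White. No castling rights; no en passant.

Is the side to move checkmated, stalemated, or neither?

neither

White to move; white king on b1.
In check: yes, from the black rook on d1.
Legal moves for White: Kc2, Kb2, Ka2, Qxd1.
White is in check but has 4 legal moves → neither.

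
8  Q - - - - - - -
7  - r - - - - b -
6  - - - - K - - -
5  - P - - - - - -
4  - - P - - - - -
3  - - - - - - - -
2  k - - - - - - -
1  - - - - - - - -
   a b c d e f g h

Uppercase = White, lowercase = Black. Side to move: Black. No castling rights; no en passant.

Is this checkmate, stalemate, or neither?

Black to move; black king on a2.
In check: yes, from the white queen on a8.
King squares — a1: attacked by Qa8; b1: available; b2: available; a3: attacked by Qa8; b3: available.
Legal moves for Black: Kb3, Kb2, Kb1, Ra7.
Black is in check but has 4 legal moves → neither.

neither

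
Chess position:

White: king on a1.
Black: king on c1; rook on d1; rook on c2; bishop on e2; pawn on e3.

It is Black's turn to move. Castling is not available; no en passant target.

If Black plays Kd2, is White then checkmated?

After Kd2: white king on a1; in check: yes, from the black rook on d1.
King squares — b1: attacked by Rd1; a2: attacked by Rc2; b2: attacked by Rc2.
White has no legal moves → checkmate.

yes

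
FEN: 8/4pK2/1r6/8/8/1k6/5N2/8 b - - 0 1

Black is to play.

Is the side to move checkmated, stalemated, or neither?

neither

Black to move; black king on b3.
In check: no.
Legal moves for Black include: Rb8, Rb7, Rh6, Rg6, Rf6+, Re6, Rd6, Rc6, Ra6, Rb5, Rb4, Kc4, Kb4, Ka4, Kc3, Ka3, Kc2, Kb2, ... (list truncated; more exist).
Black has legal moves and is not in check → neither.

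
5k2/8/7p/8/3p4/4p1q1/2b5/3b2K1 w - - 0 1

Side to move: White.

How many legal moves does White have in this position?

White to move; king on g1.
In check: yes, from the black queen on g3.
Legal moves: Kh1, Kf1.
Count: 2.

2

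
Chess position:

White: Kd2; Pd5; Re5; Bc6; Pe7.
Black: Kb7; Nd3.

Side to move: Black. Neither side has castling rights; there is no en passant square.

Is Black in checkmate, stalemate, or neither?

Black to move; black king on b7.
In check: yes, from the white bishop on c6.
Legal moves for Black: Kc8, Kb8, Kc7, Ka7, Kb6, Ka6.
Black is in check but has 6 legal moves → neither.

neither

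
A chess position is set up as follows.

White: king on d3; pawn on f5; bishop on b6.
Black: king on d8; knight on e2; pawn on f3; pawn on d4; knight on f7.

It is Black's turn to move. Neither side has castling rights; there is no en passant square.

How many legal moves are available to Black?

Black to move; king on d8.
In check: yes, from the white bishop on b6.
Legal moves: Ke8, Kc8, Ke7, Kd7.
Count: 4.

4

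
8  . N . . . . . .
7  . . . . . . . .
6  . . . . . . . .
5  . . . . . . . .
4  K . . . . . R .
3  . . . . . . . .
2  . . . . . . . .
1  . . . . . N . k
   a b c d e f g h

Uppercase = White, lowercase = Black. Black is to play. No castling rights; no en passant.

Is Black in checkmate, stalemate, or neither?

Black to move; black king on h1.
In check: no.
King squares — g1: attacked by Rg4; g2: attacked by Rg4; h2: attacked by Nf1.
Legal moves for Black: none.
Not in check and no legal moves → stalemate.

stalemate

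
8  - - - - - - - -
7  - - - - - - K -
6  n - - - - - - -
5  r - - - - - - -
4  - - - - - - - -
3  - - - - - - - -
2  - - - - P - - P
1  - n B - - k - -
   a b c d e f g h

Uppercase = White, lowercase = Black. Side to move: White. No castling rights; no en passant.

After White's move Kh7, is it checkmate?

no

After Kh7: black king on f1; in check: no.
Black is not in check, so this cannot be checkmate.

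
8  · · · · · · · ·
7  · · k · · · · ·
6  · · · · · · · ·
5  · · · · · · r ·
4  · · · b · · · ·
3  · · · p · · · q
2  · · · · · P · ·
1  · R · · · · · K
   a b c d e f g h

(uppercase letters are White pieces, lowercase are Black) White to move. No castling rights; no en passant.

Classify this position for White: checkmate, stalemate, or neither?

checkmate

White to move; white king on h1.
In check: yes, from the black queen on h3.
King squares — g1: attacked by Rg5; g2: attacked by Qh3; h2: attacked by Qh3.
Legal moves for White: none.
In check with no legal moves → checkmate.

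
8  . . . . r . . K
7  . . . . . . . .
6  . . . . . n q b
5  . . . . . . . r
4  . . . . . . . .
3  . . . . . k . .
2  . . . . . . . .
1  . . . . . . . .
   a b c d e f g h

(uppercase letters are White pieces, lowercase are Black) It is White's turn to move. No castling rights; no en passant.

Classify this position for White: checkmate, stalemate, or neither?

White to move; white king on h8.
In check: yes, from the black rook on e8.
King squares — g7: attacked by Qg6; h7: attacked by Nf6; g8: attacked by Nf6.
Legal moves for White: none.
In check with no legal moves → checkmate.

checkmate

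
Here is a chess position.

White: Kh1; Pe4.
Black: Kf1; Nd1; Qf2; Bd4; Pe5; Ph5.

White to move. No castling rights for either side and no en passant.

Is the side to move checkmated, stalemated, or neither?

stalemate

White to move; white king on h1.
In check: no.
King squares — g1: attacked by Kf1; g2: attacked by Kf1; h2: attacked by Qf2.
Legal moves for White: none.
Not in check and no legal moves → stalemate.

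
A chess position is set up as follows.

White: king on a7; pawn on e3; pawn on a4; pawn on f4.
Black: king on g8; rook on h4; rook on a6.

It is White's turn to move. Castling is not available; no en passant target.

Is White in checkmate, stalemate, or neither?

White to move; white king on a7.
In check: yes, from the black rook on a6.
Legal moves for White: Kb8, Kb7, Kxa6.
White is in check but has 3 legal moves → neither.

neither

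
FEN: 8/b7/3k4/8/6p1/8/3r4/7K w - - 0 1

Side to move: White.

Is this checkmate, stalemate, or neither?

White to move; white king on h1.
In check: no.
King squares — g1: attacked by Ba7; g2: attacked by Rd2; h2: attacked by Rd2.
Legal moves for White: none.
Not in check and no legal moves → stalemate.

stalemate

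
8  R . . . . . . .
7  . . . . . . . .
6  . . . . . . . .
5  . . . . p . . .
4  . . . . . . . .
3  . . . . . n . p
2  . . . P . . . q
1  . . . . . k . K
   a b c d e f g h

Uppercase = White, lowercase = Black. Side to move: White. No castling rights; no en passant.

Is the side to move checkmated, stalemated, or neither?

checkmate

White to move; white king on h1.
In check: yes, from the black queen on h2.
King squares — g1: attacked by Kf1; g2: attacked by Kf1; h2: attacked by Nf3.
Legal moves for White: none.
In check with no legal moves → checkmate.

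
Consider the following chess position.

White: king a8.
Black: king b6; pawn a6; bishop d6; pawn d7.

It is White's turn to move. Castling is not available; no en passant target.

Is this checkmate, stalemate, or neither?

stalemate

White to move; white king on a8.
In check: no.
King squares — a7: attacked by Kb6; b7: attacked by Kb6; b8: attacked by Bd6.
Legal moves for White: none.
Not in check and no legal moves → stalemate.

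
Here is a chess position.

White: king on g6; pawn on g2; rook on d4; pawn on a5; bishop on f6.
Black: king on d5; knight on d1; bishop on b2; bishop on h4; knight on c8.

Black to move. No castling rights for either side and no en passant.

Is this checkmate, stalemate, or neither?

Black to move; black king on d5.
In check: yes, from the white rook on d4.
Legal moves for Black: Ke6, Kc6, Kc5, Bxd4.
Black is in check but has 4 legal moves → neither.

neither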